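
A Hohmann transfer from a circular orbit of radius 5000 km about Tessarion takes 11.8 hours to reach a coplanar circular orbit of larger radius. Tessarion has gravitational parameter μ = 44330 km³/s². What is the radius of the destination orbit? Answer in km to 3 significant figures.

r₂ = 35200 km

Transfer time t = 11.8 hours = 42480 s, and t = π√(a_t³/μ).
So a_t = (μ t²/π²)^(1/3) = (44330 × (42480)² / π²)^(1/3) = 20087 km.
Since a_t = (r₁ + r₂)/2, r₂ = 2a_t − r₁ = 2×20087 − 5000 = 35174 km.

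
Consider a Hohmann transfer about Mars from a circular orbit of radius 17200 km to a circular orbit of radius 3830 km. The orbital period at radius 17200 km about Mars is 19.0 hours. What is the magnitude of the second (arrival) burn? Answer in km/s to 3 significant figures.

Δv₂ = 0.934 km/s

From Kepler's third law T² = 4π²r³/μ at r = 17200 km, T = 19.0 hours = 19.0 × 3600 s = 68400 s: μ = 4π²r³/T² = 42937.1 km³/s².
Semi-major axis of the transfer orbit: a_t = (17200 + 3830)/2 = 10515 km.
On the circular orbit at r = 3830 km, v_c = √(μ/r) = 3.3482 km/s.
Transfer-orbit speed at the same r (vis-viva, a = a_t): v_t = √[μ(2/r − 1/a_t)] = 4.2823 km/s.
Δv₂ = |v_t − v_c| = |4.2823 − 3.3482| = 0.9341 km/s.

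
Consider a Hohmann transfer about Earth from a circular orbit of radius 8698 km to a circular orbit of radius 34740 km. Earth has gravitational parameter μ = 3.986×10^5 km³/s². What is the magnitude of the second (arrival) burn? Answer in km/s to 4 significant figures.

Semi-major axis of the transfer orbit: a_t = (8698 + 34740)/2 = 21719 km.
Circular speed at r = 34740 km: v_c = √(μ/r) = 3.3873 km/s.
Transfer-orbit speed at the same r (vis-viva, a = a_t): v_t = √[μ(2/r − 1/a_t)] = 2.1436 km/s.
Δv₂ = |v_t − v_c| = |2.1436 − 3.3873| = 1.244 km/s.

Δv₂ = 1.244 km/s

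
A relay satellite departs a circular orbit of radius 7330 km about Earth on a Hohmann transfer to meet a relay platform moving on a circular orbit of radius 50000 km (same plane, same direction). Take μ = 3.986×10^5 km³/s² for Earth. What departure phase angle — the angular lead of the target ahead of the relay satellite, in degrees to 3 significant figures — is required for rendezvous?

The Hohmann ellipse has a_t = (r₁ + r₂)/2 = 28665 km.
Transfer time t = π√(a_t³/μ) = 24150 s.
The target's mean motion on its circular orbit is ω₂ = √(μ/r₂³) = 5.6469×10^-5 rad/s.
Angle swept by the target during transfer: ω₂·t = 1.3637 rad = 78.13°.
The relay satellite traverses 180° on the transfer ellipse, so the target must lead by 180° − 78.13° = 102°.

φ = 102°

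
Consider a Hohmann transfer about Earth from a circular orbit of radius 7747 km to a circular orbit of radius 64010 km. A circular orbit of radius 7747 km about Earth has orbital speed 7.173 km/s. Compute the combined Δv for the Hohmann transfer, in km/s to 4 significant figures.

From the circular-orbit relation v² = μ/r at r = 7747 km: μ = v²r = (7.173)² × 7747 = 3.98598×10^5 km³/s².
Semi-major axis of the transfer orbit: a_t = (7747 + 64010)/2 = 35878.5 km.
Circular speed at r₁: v₁ = √(μ/r₁) = √(3.98598×10^5/7747) = 7.173 km/s.
On the transfer ellipse at r₁, vis-viva equation gives v_p = √[μ(2/r₁ − 1/a_t)] = 9.581 km/s.
First burn Δv₁ = |v_p − v₁| = 2.408 km/s.
Circular speed at r₂: v₂ = √(μ/r₂) = 2.4954 km/s.
Transfer-orbit speed at r₂: v_a = √[μ(2/r₂ − 1/a_t)] = 1.1596 km/s.
Second burn Δv₂ = |v₂ − v_a| = 1.336 km/s.
Δv = Δv₁ + Δv₂ = 2.408 + 1.336 = 3.744 km/s.

Δv = 3.744 km/s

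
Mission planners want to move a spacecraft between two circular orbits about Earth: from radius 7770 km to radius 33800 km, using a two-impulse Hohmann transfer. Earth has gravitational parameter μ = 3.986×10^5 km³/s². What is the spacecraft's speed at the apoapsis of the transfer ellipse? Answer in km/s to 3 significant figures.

Transfer-ellipse semi-major axis a_t = (r₁ + r₂)/2 = (7770 + 33800)/2 = 20785 km.
At apoapsis, r = 33800 km.
From the vis-viva equation, v = √[μ(2/r − 1/a_t)] = 2.100 km/s.

v = 2.10 km/s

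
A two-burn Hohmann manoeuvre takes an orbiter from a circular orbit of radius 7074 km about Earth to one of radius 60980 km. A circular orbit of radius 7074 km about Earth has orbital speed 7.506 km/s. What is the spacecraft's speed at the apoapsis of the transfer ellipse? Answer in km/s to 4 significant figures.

From the circular-orbit relation v² = μ/r at r = 7074 km: μ = v²r = (7.506)² × 7074 = 3.98549×10^5 km³/s².
Semi-major axis of the transfer orbit: a_t = (7074 + 60980)/2 = 34027 km.
At apoapsis, r = 60980 km.
From the vis-viva equation, v = √[μ(2/r − 1/a_t)] = 1.166 km/s.

v = 1.166 km/s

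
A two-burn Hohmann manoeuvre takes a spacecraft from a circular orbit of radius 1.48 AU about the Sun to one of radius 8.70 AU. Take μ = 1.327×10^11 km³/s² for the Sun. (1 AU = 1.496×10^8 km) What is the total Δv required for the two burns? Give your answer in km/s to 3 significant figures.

In km: r₁ = 1.48 × 1.496×10^8 = 2.21408×10^8 km; r₂ = 8.70 × 1.496×10^8 = 1.30152×10^9 km.
Transfer-ellipse semi-major axis a_t = (r₁ + r₂)/2 = (2.21408×10^8 + 1.30152×10^9)/2 = 7.61464×10^8 km.
Circular speed at r₁: v₁ = √(μ/r₁) = √(1.327×10^11/2.21408×10^8) = 24.482 km/s.
On the transfer ellipse at r₁, vis-viva equation gives v_p = √[μ(2/r₁ − 1/a_t)] = 32.007 km/s.
First burn Δv₁ = |v_p − v₁| = 7.525 km/s.
At r₂, v₂ = √(μ/r₂) = 10.0974 km/s.
Transfer-orbit speed at r₂: v_a = √[μ(2/r₂ − 1/a_t)] = 5.44480 km/s.
Second burn Δv₂ = |v₂ − v_a| = 4.653 km/s.
Δv = Δv₁ + Δv₂ = 7.525 + 4.653 = 12.18 km/s.

Δv = 12.2 km/s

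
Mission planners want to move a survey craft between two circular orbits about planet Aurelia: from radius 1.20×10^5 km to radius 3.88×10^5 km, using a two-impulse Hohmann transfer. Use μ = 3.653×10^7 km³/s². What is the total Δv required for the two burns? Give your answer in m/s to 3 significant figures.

Δv = 7150 m/s

The Hohmann ellipse has a_t = (r₁ + r₂)/2 = 2.540×10^5 km.
At r₁ the circular-orbit speed is v₁ = √(μ/r₁) = 17.4475 km/s.
Transfer-orbit speed at r₁ (vis-viva equation): v_p = √[μ(2/r₁ − 1/a_t)] = 21.5642 km/s.
First burn Δv₁ = |v_p − v₁| = 4.1167 km/s.
Circular speed at r₂: v₂ = √(μ/r₂) = 9.70307 km/s.
Transfer-orbit speed at r₂: v_a = √[μ(2/r₂ − 1/a_t)] = 6.66934 km/s.
Second burn Δv₂ = |v₂ − v_a| = 3.0337 km/s.
Δv = Δv₁ + Δv₂ = 4.1167 + 3.0337 = 7.150 km/s.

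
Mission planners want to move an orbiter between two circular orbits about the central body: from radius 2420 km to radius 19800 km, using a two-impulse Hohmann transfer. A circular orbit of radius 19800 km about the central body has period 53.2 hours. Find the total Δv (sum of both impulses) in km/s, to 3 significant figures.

From Kepler's third law T² = 4π²r³/μ at r = 19800 km, T = 53.2 hours = 53.2 × 3600 s = 1.9152×10^5 s: μ = 4π²r³/T² = 8354.63 km³/s².
Semi-major axis of the transfer orbit: a_t = (2420 + 19800)/2 = 11110 km.
At r₁ the circular-orbit speed is v₁ = √(μ/r₁) = 1.85804 km/s.
Transfer-orbit speed at r₁ (vis-viva): v_p = √[μ(2/r₁ − 1/a_t)] = 2.48046 km/s.
First burn Δv₁ = |v_p − v₁| = 0.6224 km/s.
Circular speed at r₂: v₂ = √(μ/r₂) = 0.6496 km/s.
Transfer-orbit speed at r₂: v_a = √[μ(2/r₂ − 1/a_t)] = 0.3032 km/s.
Second burn Δv₂ = |v₂ − v_a| = 0.3464 km/s.
Δv = Δv₁ + Δv₂ = 0.6224 + 0.3464 = 0.9688 km/s.

Δv = 0.969 km/s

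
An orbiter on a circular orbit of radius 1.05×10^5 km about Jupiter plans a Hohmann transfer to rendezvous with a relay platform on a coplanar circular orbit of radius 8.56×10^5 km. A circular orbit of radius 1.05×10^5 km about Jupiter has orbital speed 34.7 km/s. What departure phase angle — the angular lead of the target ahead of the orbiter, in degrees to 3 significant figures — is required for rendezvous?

From the circular-orbit relation v² = μ/r at r = 1.05×10^5 km: μ = v²r = (34.7)² × 1.05×10^5 = 1.26429×10^8 km³/s².
Semi-major axis of the transfer orbit: a_t = (1.050×10^5 + 8.560×10^5)/2 = 4.805×10^5 km.
The half-period of the transfer ellipse is t = π√(a_t³/μ) = 93060.6 s.
Target angular speed ω₂ = √(μ/r₂³) = 1.41976×10^-5 rad/s.
Angle swept by the target during transfer: ω₂·t = 1.3212 rad = 75.70°.
Arrival is 180° from departure on the ellipse, so φ = 180° − 75.70° = 104°.

φ = 104°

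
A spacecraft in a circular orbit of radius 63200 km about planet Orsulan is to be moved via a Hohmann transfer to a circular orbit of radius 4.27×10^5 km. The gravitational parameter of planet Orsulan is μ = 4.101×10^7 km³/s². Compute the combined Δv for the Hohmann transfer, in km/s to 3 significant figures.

Transfer-ellipse semi-major axis a_t = (r₁ + r₂)/2 = (63200 + 4.270×10^5)/2 = 2.451×10^5 km.
Circular speed at r₁: v₁ = √(μ/r₁) = √(4.101×10^7/63200) = 25.473 km/s.
On the transfer ellipse at r₁, v² = μ(2/r − 1/a) gives v_p = √[μ(2/r₁ − 1/a_t)] = 33.622 km/s.
First burn Δv₁ = |v_p − v₁| = 8.149 km/s.
Circular speed at r₂: v₂ = √(μ/r₂) = 9.800 km/s.
Transfer-orbit speed at r₂: v_a = √[μ(2/r₂ − 1/a_t)] = 4.976 km/s.
Second burn Δv₂ = |v₂ − v_a| = 4.824 km/s.
Total Δv = Δv₁ + Δv₂ = 12.97 km/s.

Δv = 13.0 km/s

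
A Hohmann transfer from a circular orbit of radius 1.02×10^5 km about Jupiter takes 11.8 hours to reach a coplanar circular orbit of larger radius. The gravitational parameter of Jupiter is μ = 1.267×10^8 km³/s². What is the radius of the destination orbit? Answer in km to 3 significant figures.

r₂ = 4.68×10^5 km

Transfer time t = 11.8 hours = 42480 s, and t = π√(a_t³/μ).
So a_t = (μ t²/π²)^(1/3) = (1.267×10^8 × (42480)² / π²)^(1/3) = 2.8507×10^5 km.
Since a_t = (r₁ + r₂)/2, r₂ = 2a_t − r₁ = 2×2.8507×10^5 − 1.020×10^5 = 4.6814×10^5 km.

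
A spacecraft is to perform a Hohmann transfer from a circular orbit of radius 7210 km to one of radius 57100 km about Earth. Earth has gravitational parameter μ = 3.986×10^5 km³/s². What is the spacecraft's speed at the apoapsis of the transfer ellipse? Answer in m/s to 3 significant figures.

The Hohmann ellipse has a_t = (r₁ + r₂)/2 = 32155 km.
At apoapsis, r = 57100 km.
Applying v² = μ(2/r − 1/a_t): v = 1.251 km/s.

v = 1250 m/s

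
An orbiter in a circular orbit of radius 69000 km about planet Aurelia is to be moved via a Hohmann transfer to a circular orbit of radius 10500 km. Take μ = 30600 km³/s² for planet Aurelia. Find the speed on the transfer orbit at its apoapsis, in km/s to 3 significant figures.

v = 0.342 km/s

Transfer-ellipse semi-major axis a_t = (r₁ + r₂)/2 = (69000 + 10500)/2 = 39750 km.
The apoapsis of the transfer ellipse is at r = 69000 km.
Vis-viva: v = √[μ(2/r − 1/a_t)] = √[30600 × (2/69000 − 1/39750)] = 0.3423 km/s.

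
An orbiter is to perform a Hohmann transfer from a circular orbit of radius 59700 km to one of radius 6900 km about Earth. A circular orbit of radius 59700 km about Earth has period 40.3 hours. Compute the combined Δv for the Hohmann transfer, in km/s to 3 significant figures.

Δv = 3.99 km/s

From Kepler's third law T² = 4π²r³/μ at r = 59700 km, T = 40.3 hours = 40.3 × 3600 s = 1.4508×10^5 s: μ = 4π²r³/T² = 3.99087×10^5 km³/s².
The Hohmann ellipse has a_t = (r₁ + r₂)/2 = 33300 km.
Circular speed at r₁: v₁ = √(μ/r₁) = √(3.99087×10^5/59700) = 2.5855 km/s.
Transfer-orbit speed at r₁ (v² = μ(2/r − 1/a)): v_a = √[μ(2/r₁ − 1/a_t)] = 1.1769 km/s.
First burn Δv₁ = |v_a − v₁| = 1.4086 km/s.
At r₂, v₂ = √(μ/r₂) = 7.6052 km/s.
Transfer-orbit speed at r₂: v_p = √[μ(2/r₂ − 1/a_t)] = 10.183 km/s.
Second burn Δv₂ = |v₂ − v_p| = 2.5778 km/s.
Total Δv = Δv₁ + Δv₂ = 3.986 km/s.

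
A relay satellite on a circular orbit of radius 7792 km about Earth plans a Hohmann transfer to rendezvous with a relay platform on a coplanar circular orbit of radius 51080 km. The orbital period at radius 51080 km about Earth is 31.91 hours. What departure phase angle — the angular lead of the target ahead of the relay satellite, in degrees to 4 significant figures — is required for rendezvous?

From Kepler's third law T² = 4π²r³/μ at r = 51080 km, T = 31.91 hours = 31.91 × 3600 s = 1.14876×10^5 s: μ = 4π²r³/T² = 3.98707×10^5 km³/s².
Transfer-ellipse semi-major axis a_t = (r₁ + r₂)/2 = (7792 + 51080)/2 = 29436 km.
Transfer time t = π√(a_t³/μ) = 25127 s.
The target's mean motion on its circular orbit is ω₂ = √(μ/r₂³) = 5.4695×10^-5 rad/s.
Angle swept by the target during transfer: ω₂·t = 1.3743 rad = 78.74°.
The relay satellite traverses 180° on the transfer ellipse, so the target must lead by 180° − 78.74° = 101.3°.

φ = 101.3°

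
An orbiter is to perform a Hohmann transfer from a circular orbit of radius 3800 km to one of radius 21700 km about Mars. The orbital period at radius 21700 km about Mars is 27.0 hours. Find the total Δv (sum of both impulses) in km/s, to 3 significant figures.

Δv = 1.66 km/s

From Kepler's third law T² = 4π²r³/μ at r = 21700 km, T = 27.0 hours = 27.0 × 3600 s = 97200 s: μ = 4π²r³/T² = 42697.9 km³/s².
The Hohmann ellipse has a_t = (r₁ + r₂)/2 = 12750 km.
At r₁ the circular-orbit speed is v₁ = √(μ/r₁) = 3.352 km/s.
Transfer-orbit speed at r₁ (v² = μ(2/r − 1/a)): v_p = √[μ(2/r₁ − 1/a_t)] = 4.373 km/s.
First burn Δv₁ = |v_p − v₁| = 1.021 km/s.
Circular speed at r₂: v₂ = √(μ/r₂) = 1.4027 km/s.
Transfer-orbit speed at r₂: v_a = √[μ(2/r₂ − 1/a_t)] = 0.76579 km/s.
Second burn Δv₂ = |v₂ − v_a| = 0.6369 km/s.
Total Δv = Δv₁ + Δv₂ = 1.658 km/s.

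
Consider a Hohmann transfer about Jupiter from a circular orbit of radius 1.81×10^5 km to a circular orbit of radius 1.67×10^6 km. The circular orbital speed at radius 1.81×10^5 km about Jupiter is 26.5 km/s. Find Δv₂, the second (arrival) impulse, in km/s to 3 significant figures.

From the circular-orbit relation v² = μ/r at r = 1.81×10^5 km: μ = v²r = (26.5)² × 1.81×10^5 = 1.27107×10^8 km³/s².
Transfer-ellipse semi-major axis a_t = (r₁ + r₂)/2 = (1.810×10^5 + 1.670×10^6)/2 = 9.255×10^5 km.
Circular speed at r = 1.670×10^6 km: v_c = √(μ/r) = 8.724 km/s.
Transfer-orbit speed at the same r (vis-viva, a = a_t): v_t = √[μ(2/r − 1/a_t)] = 3.858 km/s.
Δv₂ = |v_t − v_c| = |3.858 − 8.724| = 4.866 km/s.

Δv₂ = 4.87 km/s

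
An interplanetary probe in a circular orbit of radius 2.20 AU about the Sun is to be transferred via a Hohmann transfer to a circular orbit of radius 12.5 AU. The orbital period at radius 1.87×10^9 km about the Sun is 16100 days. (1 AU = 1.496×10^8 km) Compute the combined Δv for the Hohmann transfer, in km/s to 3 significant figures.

Δv = 9.95 km/s

From Kepler's third law T² = 4π²r³/μ at r = 1.87×10^9 km, T = 16100 days = 16100 × 86400 s = 1.39104×10^9 s: μ = 4π²r³/T² = 1.33415×10^11 km³/s².
In km: r₁ = 2.20 × 1.496×10^8 = 3.2912×10^8 km; r₂ = 12.5 × 1.496×10^8 = 1.870×10^9 km.
Transfer-ellipse semi-major axis a_t = (r₁ + r₂)/2 = (3.2912×10^8 + 1.870×10^9)/2 = 1.09956×10^9 km.
Circular speed at r₁: v₁ = √(μ/r₁) = √(1.33415×10^11/3.2912×10^8) = 20.134 km/s.
Transfer-orbit speed at r₁ (vis-viva): v_p = √[μ(2/r₁ − 1/a_t)] = 26.257 km/s.
First burn Δv₁ = |v_p − v₁| = 6.123 km/s.
Circular speed at r₂: v₂ = √(μ/r₂) = 8.44660 km/s.
Transfer-orbit speed at r₂: v_a = √[μ(2/r₂ − 1/a_t)] = 4.62114 km/s.
Second burn Δv₂ = |v₂ − v_a| = 3.825 km/s.
Total Δv = Δv₁ + Δv₂ = 9.948 km/s.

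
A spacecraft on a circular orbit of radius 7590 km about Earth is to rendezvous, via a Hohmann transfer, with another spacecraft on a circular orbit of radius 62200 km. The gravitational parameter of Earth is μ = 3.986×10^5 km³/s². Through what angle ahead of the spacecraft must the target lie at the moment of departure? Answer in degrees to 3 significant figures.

φ = 104°

Semi-major axis of the transfer orbit: a_t = (7590 + 62200)/2 = 34895 km.
The half-period of the transfer ellipse is t = π√(a_t³/μ) = 32436 s.
The target's mean motion on its circular orbit is ω₂ = √(μ/r₂³) = 4.0699×10^-5 rad/s.
Angle swept by the target during transfer: ω₂·t = 1.3201 rad = 75.64°.
Arrival is 180° from departure on the ellipse, so φ = 180° − 75.64° = 104°.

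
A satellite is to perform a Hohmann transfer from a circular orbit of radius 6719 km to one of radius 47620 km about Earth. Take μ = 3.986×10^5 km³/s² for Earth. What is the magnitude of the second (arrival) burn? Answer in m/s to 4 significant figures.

Δv₂ = 1454 m/s

The Hohmann ellipse has a_t = (r₁ + r₂)/2 = 27169.5 km.
On the circular orbit at r = 47620 km, v_c = √(μ/r) = 2.893 km/s.
Vis-viva on the transfer ellipse at r = 47620 km gives v_t = √[μ(2/r − 1/a_t)] = 1.439 km/s.
Δv₂ = |v_t − v_c| = |1.439 − 2.893| = 1.454 km/s.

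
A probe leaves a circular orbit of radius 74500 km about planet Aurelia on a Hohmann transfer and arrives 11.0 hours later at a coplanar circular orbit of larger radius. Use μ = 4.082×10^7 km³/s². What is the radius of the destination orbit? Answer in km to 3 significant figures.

r₂ = 2.98×10^5 km

Transfer time t = 11.0 hours = 39600 s, and t = π√(a_t³/μ).
So a_t = (μ t²/π²)^(1/3) = (4.082×10^7 × (39600)² / π²)^(1/3) = 1.8649×10^5 km.
Since a_t = (r₁ + r₂)/2, r₂ = 2a_t − r₁ = 2×1.8649×10^5 − 74500 = 2.9848×10^5 km.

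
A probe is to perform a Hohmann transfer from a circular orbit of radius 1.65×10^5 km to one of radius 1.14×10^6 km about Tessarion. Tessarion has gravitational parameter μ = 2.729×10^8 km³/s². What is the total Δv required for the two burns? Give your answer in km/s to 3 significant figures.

Δv = 20.8 km/s

Semi-major axis of the transfer orbit: a_t = (1.650×10^5 + 1.140×10^6)/2 = 6.525×10^5 km.
At r₁ the circular-orbit speed is v₁ = √(μ/r₁) = 40.67 km/s.
On the transfer ellipse at r₁, v² = μ(2/r − 1/a) gives v_p = √[μ(2/r₁ − 1/a_t)] = 53.76 km/s.
First burn Δv₁ = |v_p − v₁| = 13.09 km/s.
Circular speed at r₂: v₂ = √(μ/r₂) = 15.472 km/s.
Transfer-orbit speed at r₂: v_a = √[μ(2/r₂ − 1/a_t)] = 7.7804 km/s.
Second burn Δv₂ = |v₂ − v_a| = 7.692 km/s.
Δv = Δv₁ + Δv₂ = 13.09 + 7.692 = 20.78 km/s.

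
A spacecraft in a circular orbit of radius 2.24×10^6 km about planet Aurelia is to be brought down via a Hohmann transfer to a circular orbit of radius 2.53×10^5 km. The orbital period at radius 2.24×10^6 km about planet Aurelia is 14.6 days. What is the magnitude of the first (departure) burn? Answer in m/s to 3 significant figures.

From Kepler's third law T² = 4π²r³/μ at r = 2.24×10^6 km, T = 14.6 days = 14.6 × 86400 s = 1.26144×10^6 s: μ = 4π²r³/T² = 2.78850×10^8 km³/s².
The Hohmann ellipse has a_t = (r₁ + r₂)/2 = 1.2465×10^6 km.
On the circular orbit at r = 2.240×10^6 km, v_c = √(μ/r) = 11.1574 km/s.
Transfer-orbit speed at the same r (vis-viva, a = a_t): v_t = √[μ(2/r − 1/a_t)] = 5.02661 km/s.
Δv₁ = |v_t − v_c| = |5.02661 − 11.1574| = 6.131 km/s.

Δv₁ = 6130 m/s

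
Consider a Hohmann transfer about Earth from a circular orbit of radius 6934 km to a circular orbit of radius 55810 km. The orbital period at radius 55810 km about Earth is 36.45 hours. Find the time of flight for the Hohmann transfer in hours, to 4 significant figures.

From Kepler's third law T² = 4π²r³/μ at r = 55810 km, T = 36.45 hours = 36.45 × 3600 s = 1.3122×10^5 s: μ = 4π²r³/T² = 3.98562×10^5 km³/s².
The Hohmann ellipse has a_t = (r₁ + r₂)/2 = 31372 km.
Half the transfer-orbit period gives t = π√(a_t³/μ) = 27650 s.
Converting: 27650 s ÷ 3600 s/hour = 7.681 hours.

t = 7.681 hours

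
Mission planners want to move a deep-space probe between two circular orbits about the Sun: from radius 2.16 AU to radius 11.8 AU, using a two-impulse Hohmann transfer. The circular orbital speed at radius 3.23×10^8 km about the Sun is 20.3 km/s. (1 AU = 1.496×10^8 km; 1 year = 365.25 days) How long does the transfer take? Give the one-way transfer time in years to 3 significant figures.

From the circular-orbit relation v² = μ/r at r = 3.23×10^8 km: μ = v²r = (20.3)² × 3.23×10^8 = 1.33105×10^11 km³/s².
In km: r₁ = 2.16 × 1.496×10^8 = 3.23136×10^8 km; r₂ = 11.8 × 1.496×10^8 = 1.76528×10^9 km.
Semi-major axis of the transfer orbit: a_t = (3.23136×10^8 + 1.76528×10^9)/2 = 1.044208×10^9 km.
Half the transfer-orbit period gives t = π√(a_t³/μ) = 2.906×10^8 s.
Converting: 2.906×10^8 s ÷ 3.15576×10^7 s/year (365.25 × 86400) = 9.21 years.

t = 9.21 years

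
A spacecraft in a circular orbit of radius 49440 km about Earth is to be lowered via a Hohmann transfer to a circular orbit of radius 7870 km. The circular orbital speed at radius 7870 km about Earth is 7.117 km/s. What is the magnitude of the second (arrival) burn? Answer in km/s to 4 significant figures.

From the circular-orbit relation v² = μ/r at r = 7870 km: μ = v²r = (7.117)² × 7870 = 3.98629×10^5 km³/s².
The Hohmann ellipse has a_t = (r₁ + r₂)/2 = 28655 km.
On the circular orbit at r = 7870 km, v_c = √(μ/r) = 7.117 km/s.
Vis-viva on the transfer ellipse at r = 7870 km gives v_t = √[μ(2/r − 1/a_t)] = 9.348 km/s.
Δv₂ = |v_t − v_c| = |9.348 − 7.117| = 2.231 km/s.

Δv₂ = 2.231 km/s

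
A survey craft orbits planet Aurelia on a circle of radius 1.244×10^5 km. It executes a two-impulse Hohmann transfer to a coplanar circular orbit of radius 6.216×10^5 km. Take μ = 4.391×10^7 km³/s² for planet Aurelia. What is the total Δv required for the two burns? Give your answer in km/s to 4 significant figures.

Δv = 9.017 km/s

Semi-major axis of the transfer orbit: a_t = (1.244×10^5 + 6.216×10^5)/2 = 3.730×10^5 km.
Circular speed at r₁: v₁ = √(μ/r₁) = √(4.391×10^7/1.244×10^5) = 18.7876 km/s.
Transfer-orbit speed at r₁ (v² = μ(2/r − 1/a)): v_p = √[μ(2/r₁ − 1/a_t)] = 24.2534 km/s.
First burn Δv₁ = |v_p − v₁| = 5.466 km/s.
Circular speed at r₂: v₂ = √(μ/r₂) = 8.405 km/s.
Transfer-orbit speed at r₂: v_a = √[μ(2/r₂ − 1/a_t)] = 4.854 km/s.
Second burn Δv₂ = |v₂ − v_a| = 3.551 km/s.
Total Δv = Δv₁ + Δv₂ = 9.017 km/s.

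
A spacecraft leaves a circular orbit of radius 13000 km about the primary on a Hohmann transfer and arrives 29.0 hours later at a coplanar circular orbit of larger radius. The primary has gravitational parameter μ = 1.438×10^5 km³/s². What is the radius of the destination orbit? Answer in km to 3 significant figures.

Transfer time t = 29.0 hours = 1.044×10^5 s, and t = π√(a_t³/μ).
So a_t = (μ t²/π²)^(1/3) = (1.438×10^5 × (1.044×10^5)² / π²)^(1/3) = 54153 km.
Since a_t = (r₁ + r₂)/2, r₂ = 2a_t − r₁ = 2×54153 − 13000 = 95306 km.

r₂ = 95300 km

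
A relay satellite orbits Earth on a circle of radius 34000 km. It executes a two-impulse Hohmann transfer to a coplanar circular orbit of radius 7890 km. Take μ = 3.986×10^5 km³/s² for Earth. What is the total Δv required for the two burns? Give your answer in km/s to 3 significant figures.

Semi-major axis of the transfer orbit: a_t = (34000 + 7890)/2 = 20945 km.
Circular speed at r₁: v₁ = √(μ/r₁) = √(3.986×10^5/34000) = 3.4240 km/s.
On the transfer ellipse at r₁, vis-viva equation gives v_a = √[μ(2/r₁ − 1/a_t)] = 2.1015 km/s.
First burn Δv₁ = |v_a − v₁| = 1.3225 km/s.
Circular speed at r₂: v₂ = √(μ/r₂) = 7.10772 km/s.
Transfer-orbit speed at r₂: v_p = √[μ(2/r₂ − 1/a_t)] = 9.05585 km/s.
Second burn Δv₂ = |v₂ − v_p| = 1.9481 km/s.
Total Δv = Δv₁ + Δv₂ = 3.271 km/s.

Δv = 3.27 km/s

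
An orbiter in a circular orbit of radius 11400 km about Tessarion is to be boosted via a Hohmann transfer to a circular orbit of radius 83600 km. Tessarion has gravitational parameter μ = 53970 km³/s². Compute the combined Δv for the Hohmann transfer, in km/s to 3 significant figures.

Δv = 1.12 km/s

Semi-major axis of the transfer orbit: a_t = (11400 + 83600)/2 = 47500 km.
Circular speed at r₁: v₁ = √(μ/r₁) = √(53970/11400) = 2.17582 km/s.
On the transfer ellipse at r₁, v² = μ(2/r − 1/a) gives v_p = √[μ(2/r₁ − 1/a_t)] = 2.88656 km/s.
First burn Δv₁ = |v_p − v₁| = 0.7107 km/s.
Circular speed at r₂: v₂ = √(μ/r₂) = 0.8035 km/s.
Transfer-orbit speed at r₂: v_a = √[μ(2/r₂ − 1/a_t)] = 0.3936 km/s.
Second burn Δv₂ = |v₂ − v_a| = 0.4099 km/s.
Δv = Δv₁ + Δv₂ = 0.7107 + 0.4099 = 1.121 km/s.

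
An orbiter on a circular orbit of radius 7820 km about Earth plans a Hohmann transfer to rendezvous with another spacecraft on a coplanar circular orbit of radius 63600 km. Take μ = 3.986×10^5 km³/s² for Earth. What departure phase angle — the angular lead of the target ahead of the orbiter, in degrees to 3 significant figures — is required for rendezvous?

The Hohmann ellipse has a_t = (r₁ + r₂)/2 = 35710 km.
Transfer time t = π√(a_t³/μ) = 33580 s.
The target's mean motion on its circular orbit is ω₂ = √(μ/r₂³) = 3.936×10^-5 rad/s.
Angle swept by the target during transfer: ω₂·t = 1.3217 rad = 75.73°.
Arrival is 180° from departure on the ellipse, so φ = 180° − 75.73° = 104°.

φ = 104°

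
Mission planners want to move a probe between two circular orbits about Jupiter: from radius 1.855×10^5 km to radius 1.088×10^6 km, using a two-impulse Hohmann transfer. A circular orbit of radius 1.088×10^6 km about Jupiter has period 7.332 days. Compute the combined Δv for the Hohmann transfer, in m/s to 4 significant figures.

Δv = 12990 m/s

From Kepler's third law T² = 4π²r³/μ at r = 1.088×10^6 km, T = 7.332 days = 7.332 × 86400 s = 6.334848×10^5 s: μ = 4π²r³/T² = 1.26699×10^8 km³/s².
The Hohmann ellipse has a_t = (r₁ + r₂)/2 = 6.3675×10^5 km.
Circular speed at r₁: v₁ = √(μ/r₁) = √(1.26699×10^8/1.855×10^5) = 26.13455 km/s.
Transfer-orbit speed at r₁ (vis-viva equation): v_p = √[μ(2/r₁ − 1/a_t)] = 34.16214 km/s.
First burn Δv₁ = |v_p − v₁| = 8.0276 km/s.
At r₂, v₂ = √(μ/r₂) = 10.7913 km/s.
Transfer-orbit speed at r₂: v_a = √[μ(2/r₂ − 1/a_t)] = 5.82452 km/s.
Second burn Δv₂ = |v₂ − v_a| = 4.9668 km/s.
Total Δv = Δv₁ + Δv₂ = 12.99 km/s.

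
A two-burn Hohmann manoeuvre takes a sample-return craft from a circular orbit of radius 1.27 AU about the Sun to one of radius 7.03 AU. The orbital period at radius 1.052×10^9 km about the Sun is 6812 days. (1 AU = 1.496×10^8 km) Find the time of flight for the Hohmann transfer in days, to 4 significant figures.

t = 1544 days

From Kepler's third law T² = 4π²r³/μ at r = 1.052×10^9 km, T = 6812 days = 6812 × 86400 s = 5.885568×10^8 s: μ = 4π²r³/T² = 1.32688×10^11 km³/s².
In km: r₁ = 1.27 × 1.496×10^8 = 1.89992×10^8 km; r₂ = 7.03 × 1.496×10^8 = 1.051688×10^9 km.
Transfer-ellipse semi-major axis a_t = (r₁ + r₂)/2 = (1.89992×10^8 + 1.051688×10^9)/2 = 6.2084×10^8 km.
Half the transfer-orbit period gives t = π√(a_t³/μ) = 1.334×10^8 s.
Converting: 1.334×10^8 s ÷ 86400 s/day = 1544 days.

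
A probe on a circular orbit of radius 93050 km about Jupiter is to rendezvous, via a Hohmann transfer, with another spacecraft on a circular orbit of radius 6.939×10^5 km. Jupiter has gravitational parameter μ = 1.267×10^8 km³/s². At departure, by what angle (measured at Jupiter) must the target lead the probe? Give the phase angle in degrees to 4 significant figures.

Transfer-ellipse semi-major axis a_t = (r₁ + r₂)/2 = (93050 + 6.939×10^5)/2 = 3.93475×10^5 km.
Transfer time t = π√(a_t³/μ) = 68887.0 s.
The target's mean motion on its circular orbit is ω₂ = √(μ/r₂³) = 1.94735×10^-5 rad/s.
Angle swept by the target during transfer: ω₂·t = 1.3415 rad = 76.86°.
The probe traverses 180° on the transfer ellipse, so the target must lead by 180° − 76.86° = 103.1°.

φ = 103.1°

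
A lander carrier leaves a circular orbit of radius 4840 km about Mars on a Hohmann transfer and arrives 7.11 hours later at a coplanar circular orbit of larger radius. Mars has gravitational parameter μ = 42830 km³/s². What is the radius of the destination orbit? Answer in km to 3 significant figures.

Transfer time t = 7.11 hours = 25596 s, and t = π√(a_t³/μ).
So a_t = (μ t²/π²)^(1/3) = (42830 × (25596)² / π²)^(1/3) = 14167 km.
Since a_t = (r₁ + r₂)/2, r₂ = 2a_t − r₁ = 2×14167 − 4840 = 23494 km.

r₂ = 23500 km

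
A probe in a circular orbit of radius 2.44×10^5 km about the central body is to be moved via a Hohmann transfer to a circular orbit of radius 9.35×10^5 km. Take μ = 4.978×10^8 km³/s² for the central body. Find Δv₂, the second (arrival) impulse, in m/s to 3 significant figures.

Transfer-ellipse semi-major axis a_t = (r₁ + r₂)/2 = (2.440×10^5 + 9.350×10^5)/2 = 5.895×10^5 km.
On the circular orbit at r = 9.350×10^5 km, v_c = √(μ/r) = 23.074 km/s.
Vis-viva on the transfer ellipse at r = 9.350×10^5 km gives v_t = √[μ(2/r − 1/a_t)] = 14.845 km/s.
Δv₂ = |v_t − v_c| = |14.845 − 23.074| = 8.229 km/s.

Δv₂ = 8230 m/s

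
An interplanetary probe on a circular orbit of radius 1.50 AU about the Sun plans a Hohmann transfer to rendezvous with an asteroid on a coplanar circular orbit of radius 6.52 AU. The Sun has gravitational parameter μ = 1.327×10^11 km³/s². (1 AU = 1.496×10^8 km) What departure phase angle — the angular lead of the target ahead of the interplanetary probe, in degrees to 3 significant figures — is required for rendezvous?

φ = 93.2°

In km: r₁ = 1.50 × 1.496×10^8 = 2.244×10^8 km; r₂ = 6.52 × 1.496×10^8 = 9.75392×10^8 km.
The Hohmann ellipse has a_t = (r₁ + r₂)/2 = 5.99896×10^8 km.
Transfer time t = π√(a_t³/μ) = 1.267×10^8 s.
The target's mean motion on its circular orbit is ω₂ = √(μ/r₂³) = 1.196×10^-8 rad/s.
Angle swept by the target during transfer: ω₂·t = 1.5153 rad = 86.82°.
Arrival is 180° from departure on the ellipse, so φ = 180° − 86.82° = 93.2°.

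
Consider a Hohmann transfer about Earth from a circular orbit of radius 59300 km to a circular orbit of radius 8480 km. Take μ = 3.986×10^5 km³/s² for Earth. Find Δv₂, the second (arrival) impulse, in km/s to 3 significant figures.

Δv₂ = 2.21 km/s

The Hohmann ellipse has a_t = (r₁ + r₂)/2 = 33890 km.
Circular speed at r = 8480 km: v_c = √(μ/r) = 6.856 km/s.
Vis-viva on the transfer ellipse at r = 8480 km gives v_t = √[μ(2/r − 1/a_t)] = 9.069 km/s.
Δv₂ = |v_t − v_c| = |9.069 − 6.856| = 2.213 km/s.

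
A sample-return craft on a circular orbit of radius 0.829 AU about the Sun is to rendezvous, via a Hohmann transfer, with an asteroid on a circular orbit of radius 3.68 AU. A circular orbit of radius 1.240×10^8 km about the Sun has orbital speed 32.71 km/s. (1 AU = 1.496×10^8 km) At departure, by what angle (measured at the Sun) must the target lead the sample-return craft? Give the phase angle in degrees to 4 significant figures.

φ = 93.69°

From the circular-orbit relation v² = μ/r at r = 1.240×10^8 km: μ = v²r = (32.71)² × 1.240×10^8 = 1.32673×10^11 km³/s².
In km: r₁ = 0.829 × 1.496×10^8 = 1.240184×10^8 km; r₂ = 3.68 × 1.496×10^8 = 5.50528×10^8 km.
Semi-major axis of the transfer orbit: a_t = (1.240184×10^8 + 5.50528×10^8)/2 = 3.372732×10^8 km.
Transfer time t = π√(a_t³/μ) = 5.342×10^7 s.
Target angular speed ω₂ = √(μ/r₂³) = 2.820×10^-8 rad/s.
Angle swept by the target during transfer: ω₂·t = 1.5064 rad = 86.31°.
Arrival is 180° from departure on the ellipse, so φ = 180° − 86.31° = 93.69°.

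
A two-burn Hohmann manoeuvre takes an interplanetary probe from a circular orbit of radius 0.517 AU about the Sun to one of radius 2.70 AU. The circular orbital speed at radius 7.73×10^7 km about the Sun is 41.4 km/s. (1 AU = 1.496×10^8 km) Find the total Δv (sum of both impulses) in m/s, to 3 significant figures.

From the circular-orbit relation v² = μ/r at r = 7.73×10^7 km: μ = v²r = (41.4)² × 7.73×10^7 = 1.32489×10^11 km³/s².
In km: r₁ = 0.517 × 1.496×10^8 = 7.73432×10^7 km; r₂ = 2.70 × 1.496×10^8 = 4.0392×10^8 km.
Transfer-ellipse semi-major axis a_t = (r₁ + r₂)/2 = (7.73432×10^7 + 4.0392×10^8)/2 = 2.406316×10^8 km.
Circular speed at r₁: v₁ = √(μ/r₁) = √(1.32489×10^11/7.73432×10^7) = 41.38844 km/s.
Transfer-orbit speed at r₁ (vis-viva equation): v_p = √[μ(2/r₁ − 1/a_t)] = 53.62291 km/s.
First burn Δv₁ = |v_p − v₁| = 12.234 km/s.
Circular speed at r₂: v₂ = √(μ/r₂) = 18.1110 km/s.
Transfer-orbit speed at r₂: v_a = √[μ(2/r₂ − 1/a_t)] = 10.2678 km/s.
Second burn Δv₂ = |v₂ − v_a| = 7.8432 km/s.
Total Δv = Δv₁ + Δv₂ = 20.08 km/s.

Δv = 20100 m/s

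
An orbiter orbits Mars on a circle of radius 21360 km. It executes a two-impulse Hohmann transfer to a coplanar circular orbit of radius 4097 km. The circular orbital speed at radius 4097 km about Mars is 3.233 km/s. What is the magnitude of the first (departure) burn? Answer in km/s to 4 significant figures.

From the circular-orbit relation v² = μ/r at r = 4097 km: μ = v²r = (3.233)² × 4097 = 42823.0 km³/s².
Transfer-ellipse semi-major axis a_t = (r₁ + r₂)/2 = (21360 + 4097)/2 = 12728.5 km.
On the circular orbit at r = 21360 km, v_c = √(μ/r) = 1.4159 km/s.
Vis-viva on the transfer ellipse at r = 21360 km gives v_t = √[μ(2/r − 1/a_t)] = 0.80331 km/s.
Δv₁ = |v_t − v_c| = |0.80331 − 1.4159| = 0.6126 km/s.

Δv₁ = 0.6126 km/s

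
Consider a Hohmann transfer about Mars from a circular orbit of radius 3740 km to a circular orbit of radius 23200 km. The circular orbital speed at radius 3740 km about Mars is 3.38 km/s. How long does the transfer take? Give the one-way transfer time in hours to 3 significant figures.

From the circular-orbit relation v² = μ/r at r = 3740 km: μ = v²r = (3.38)² × 3740 = 42727.3 km³/s².
Transfer-ellipse semi-major axis a_t = (r₁ + r₂)/2 = (3740 + 23200)/2 = 13470 km.
Half the transfer-orbit period gives t = π√(a_t³/μ) = 23760 s.
Converting: 23760 s ÷ 3600 s/hour = 6.60 hours.

t = 6.60 hours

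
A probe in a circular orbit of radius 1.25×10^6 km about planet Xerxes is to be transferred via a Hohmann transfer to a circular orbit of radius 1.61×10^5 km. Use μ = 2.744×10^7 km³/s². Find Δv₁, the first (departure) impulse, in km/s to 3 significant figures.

Δv₁ = 2.45 km/s

The Hohmann ellipse has a_t = (r₁ + r₂)/2 = 7.055×10^5 km.
Circular speed at r = 1.250×10^6 km: v_c = √(μ/r) = 4.685 km/s.
Transfer-orbit speed at the same r (vis-viva, a = a_t): v_t = √[μ(2/r − 1/a_t)] = 2.238 km/s.
Δv₁ = |v_t − v_c| = |2.238 − 4.685| = 2.447 km/s.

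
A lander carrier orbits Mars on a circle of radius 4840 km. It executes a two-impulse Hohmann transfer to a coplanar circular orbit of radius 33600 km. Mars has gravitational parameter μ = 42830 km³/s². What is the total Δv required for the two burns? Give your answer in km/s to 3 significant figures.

Transfer-ellipse semi-major axis a_t = (r₁ + r₂)/2 = (4840 + 33600)/2 = 19220 km.
At r₁ the circular-orbit speed is v₁ = √(μ/r₁) = 2.9748 km/s.
Transfer-orbit speed at r₁ (vis-viva equation): v_p = √[μ(2/r₁ − 1/a_t)] = 3.9332 km/s.
First burn Δv₁ = |v_p − v₁| = 0.9584 km/s.
Circular speed at r₂: v₂ = √(μ/r₂) = 1.12903 km/s.
Transfer-orbit speed at r₂: v_a = √[μ(2/r₂ − 1/a_t)] = 0.566566 km/s.
Second burn Δv₂ = |v₂ − v_a| = 0.5625 km/s.
Total Δv = Δv₁ + Δv₂ = 1.521 km/s.

Δv = 1.52 km/s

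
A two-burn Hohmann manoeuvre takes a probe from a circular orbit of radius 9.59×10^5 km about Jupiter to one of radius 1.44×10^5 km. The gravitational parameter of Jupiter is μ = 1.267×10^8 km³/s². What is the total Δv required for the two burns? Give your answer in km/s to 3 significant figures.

Transfer-ellipse semi-major axis a_t = (r₁ + r₂)/2 = (9.590×10^5 + 1.440×10^5)/2 = 5.515×10^5 km.
At r₁ the circular-orbit speed is v₁ = √(μ/r₁) = 11.494 km/s.
Transfer-orbit speed at r₁ (vis-viva equation): v_a = √[μ(2/r₁ − 1/a_t)] = 5.8734 km/s.
First burn Δv₁ = |v_a − v₁| = 5.621 km/s.
At r₂, v₂ = √(μ/r₂) = 29.662 km/s.
Transfer-orbit speed at r₂: v_p = √[μ(2/r₂ − 1/a_t)] = 39.115 km/s.
Second burn Δv₂ = |v₂ − v_p| = 9.453 km/s.
Δv = Δv₁ + Δv₂ = 5.621 + 9.453 = 15.07 km/s.

Δv = 15.1 km/s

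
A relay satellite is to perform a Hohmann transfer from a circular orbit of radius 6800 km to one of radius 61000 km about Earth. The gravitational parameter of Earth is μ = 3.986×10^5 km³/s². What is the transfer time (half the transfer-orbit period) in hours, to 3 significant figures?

t = 8.63 hours

The Hohmann ellipse has a_t = (r₁ + r₂)/2 = 33900 km.
Half the transfer-orbit period gives t = π√(a_t³/μ) = 31060 s.
Converting: 31060 s ÷ 3600 s/hour = 8.63 hours.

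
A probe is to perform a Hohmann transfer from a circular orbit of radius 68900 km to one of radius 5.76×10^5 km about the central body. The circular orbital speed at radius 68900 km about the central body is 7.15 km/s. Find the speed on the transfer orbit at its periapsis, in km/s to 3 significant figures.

From the circular-orbit relation v² = μ/r at r = 68900 km: μ = v²r = (7.15)² × 68900 = 3.52234×10^6 km³/s².
Semi-major axis of the transfer orbit: a_t = (68900 + 5.760×10^5)/2 = 3.2245×10^5 km.
At periapsis, r = 68900 km.
Vis-viva: v = √[μ(2/r − 1/a_t)] = √[3.52234×10^6 × (2/68900 − 1/3.2245×10^5)] = 9.556 km/s.

v = 9.56 km/s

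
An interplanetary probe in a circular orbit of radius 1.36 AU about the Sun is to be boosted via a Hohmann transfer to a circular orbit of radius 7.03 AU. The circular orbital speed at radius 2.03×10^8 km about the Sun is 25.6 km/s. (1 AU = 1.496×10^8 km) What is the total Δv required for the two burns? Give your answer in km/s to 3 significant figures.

Δv = 12.4 km/s

From the circular-orbit relation v² = μ/r at r = 2.03×10^8 km: μ = v²r = (25.6)² × 2.03×10^8 = 1.33038×10^11 km³/s².
In km: r₁ = 1.36 × 1.496×10^8 = 2.03456×10^8 km; r₂ = 7.03 × 1.496×10^8 = 1.051688×10^9 km.
The Hohmann ellipse has a_t = (r₁ + r₂)/2 = 6.27572×10^8 km.
Circular speed at r₁: v₁ = √(μ/r₁) = √(1.33038×10^11/2.03456×10^8) = 25.57130 km/s.
Transfer-orbit speed at r₁ (vis-viva equation): v_p = √[μ(2/r₁ − 1/a_t)] = 33.10278 km/s.
First burn Δv₁ = |v_p − v₁| = 7.531 km/s.
At r₂, v₂ = √(μ/r₂) = 11.247 km/s.
Transfer-orbit speed at r₂: v_a = √[μ(2/r₂ − 1/a_t)] = 6.4040 km/s.
Second burn Δv₂ = |v₂ − v_a| = 4.843 km/s.
Total Δv = Δv₁ + Δv₂ = 12.37 km/s.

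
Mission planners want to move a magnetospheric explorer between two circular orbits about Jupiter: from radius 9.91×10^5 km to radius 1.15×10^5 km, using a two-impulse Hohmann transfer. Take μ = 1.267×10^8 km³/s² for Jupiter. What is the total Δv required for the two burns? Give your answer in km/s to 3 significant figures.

The Hohmann ellipse has a_t = (r₁ + r₂)/2 = 5.530×10^5 km.
Circular speed at r₁: v₁ = √(μ/r₁) = √(1.267×10^8/9.910×10^5) = 11.307 km/s.
On the transfer ellipse at r₁, vis-viva equation gives v_a = √[μ(2/r₁ − 1/a_t)] = 5.1563 km/s.
First burn Δv₁ = |v_a − v₁| = 6.151 km/s.
At r₂, v₂ = √(μ/r₂) = 33.19 km/s.
Transfer-orbit speed at r₂: v_p = √[μ(2/r₂ − 1/a_t)] = 44.43 km/s.
Second burn Δv₂ = |v₂ − v_p| = 11.24 km/s.
Δv = Δv₁ + Δv₂ = 6.151 + 11.24 = 17.39 km/s.

Δv = 17.4 km/s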